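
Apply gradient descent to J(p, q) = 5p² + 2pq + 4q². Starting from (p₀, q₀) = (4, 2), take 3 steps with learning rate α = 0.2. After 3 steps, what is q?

∇J = (10p + 2q, 2p + 8q)
(p₁, q₁) = (4, 2) − 0.2·(44, 24) = (-4.8, -2.8)
(p₂, q₂) = (-4.8, -2.8) − 0.2·(-53.6, -32) = (5.92, 3.6)
(p₃, q₃) = (5.92, 3.6) − 0.2·(66.4, 40.64) = (-7.36, -4.528)
q = -4.528

-4.528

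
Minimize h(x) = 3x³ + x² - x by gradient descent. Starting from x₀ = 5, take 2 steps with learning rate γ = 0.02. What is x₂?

0.308768

h′(x) = 9x² + 2x - 1
x₁ = 5 − 0.02·234 = 0.32
x₂ = 0.32 − 0.02·0.5616 = 0.308768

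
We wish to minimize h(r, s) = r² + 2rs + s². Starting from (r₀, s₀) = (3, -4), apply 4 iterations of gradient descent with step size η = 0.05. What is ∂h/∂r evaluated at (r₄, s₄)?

-0.8192

∇h = (2r + 2s, 2r + 2s)
Step 1: at (3, -4), ∇h = (-2, -2) → (3, -4) − 0.05·(-2, -2) = (3.1, -3.9)
Step 2: at (3.1, -3.9), ∇h = (-1.6, -1.6) → (3.1, -3.9) − 0.05·(-1.6, -1.6) = (3.18, -3.82)
Step 3: at (3.18, -3.82), ∇h = (-1.28, -1.28) → (3.18, -3.82) − 0.05·(-1.28, -1.28) = (3.244, -3.756)
Step 4: at (3.244, -3.756), ∇h = (-1.024, -1.024) → (3.244, -3.756) − 0.05·(-1.024, -1.024) = (3.2952, -3.7048)
∂h/∂r at (3.2952, -3.7048) = -0.8192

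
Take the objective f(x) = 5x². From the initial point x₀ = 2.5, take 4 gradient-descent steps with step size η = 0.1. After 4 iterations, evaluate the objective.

f′(x) = 10x
x₁ = 2.5 − 0.1·25 = 0
x₂ = 0 − 0.1·0 = 0
x₃ = 0 − 0.1·0 = 0
x₄ = 0 − 0.1·0 = 0
f(0) = 0

0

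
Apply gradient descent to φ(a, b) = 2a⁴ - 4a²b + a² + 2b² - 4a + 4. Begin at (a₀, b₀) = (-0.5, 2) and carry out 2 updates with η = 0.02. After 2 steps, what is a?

∇φ = (8a³ - 8ab + 2a - 4, -4a² + 4b)
(a₁, b₁) = (-0.5, 2) − 0.02·(2, 7) = (-0.54, 1.86)
(a₂, b₂) = (-0.54, 1.86) − 0.02·(1.695488, 6.2736) = (-0.57390976, 1.734528)
a = -0.57390976

-0.57390976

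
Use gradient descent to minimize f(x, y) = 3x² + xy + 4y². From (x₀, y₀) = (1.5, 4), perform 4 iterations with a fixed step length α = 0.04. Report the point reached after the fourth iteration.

(0.26783232, 0.78432256)

∇f = (6x + y, x + 8y)
Step 1: at (1.5, 4), ∇f = (13, 33.5) → (1.5, 4) − 0.04·(13, 33.5) = (0.98, 2.66)
Step 2: at (0.98, 2.66), ∇f = (8.54, 22.26) → (0.98, 2.66) − 0.04·(8.54, 22.26) = (0.6384, 1.7696)
Step 3: at (0.6384, 1.7696), ∇f = (5.6, 14.7952) → (0.6384, 1.7696) − 0.04·(5.6, 14.7952) = (0.4144, 1.177792)
Step 4: at (0.4144, 1.177792), ∇f = (3.664192, 9.836736) → (0.4144, 1.177792) − 0.04·(3.664192, 9.836736) = (0.26783232, 0.78432256)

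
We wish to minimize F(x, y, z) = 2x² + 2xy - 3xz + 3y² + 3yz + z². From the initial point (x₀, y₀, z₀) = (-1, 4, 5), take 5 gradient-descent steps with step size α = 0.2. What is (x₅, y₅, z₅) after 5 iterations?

(3.69984, -3.1888, 5.18208)

∇F = (4x + 2y - 3z, 2x + 6y + 3z, -3x + 3y + 2z)
(x₁, y₁, z₁) = (-1, 4, 5) − 0.2·(-11, 37, 25) = (1.2, -3.4, 0)
(x₂, y₂, z₂) = (1.2, -3.4, 0) − 0.2·(-2, -18, -13.8) = (1.6, 0.2, 2.76)
(x₃, y₃, z₃) = (1.6, 0.2, 2.76) − 0.2·(-1.48, 12.68, 1.32) = (1.896, -2.336, 2.496)
(x₄, y₄, z₄) = (1.896, -2.336, 2.496) − 0.2·(-4.576, -2.736, -7.704) = (2.8112, -1.7888, 4.0368)
(x₅, y₅, z₅) = (2.8112, -1.7888, 4.0368) − 0.2·(-4.4432, 7, -5.7264) = (3.69984, -3.1888, 5.18208)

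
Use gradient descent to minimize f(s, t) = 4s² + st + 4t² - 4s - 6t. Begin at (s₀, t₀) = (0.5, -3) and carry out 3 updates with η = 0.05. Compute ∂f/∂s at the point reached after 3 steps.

0.9351875

∇f = (8s + t - 4, s + 8t - 6)
(s₁, t₁) = (0.5, -3) − 0.05·(-3, -29.5) = (0.65, -1.525)
(s₂, t₂) = (0.65, -1.525) − 0.05·(-0.325, -17.55) = (0.66625, -0.6475)
(s₃, t₃) = (0.66625, -0.6475) − 0.05·(0.6825, -10.51375) = (0.632125, -0.1218125)
∂f/∂s at (0.632125, -0.1218125) = 0.9351875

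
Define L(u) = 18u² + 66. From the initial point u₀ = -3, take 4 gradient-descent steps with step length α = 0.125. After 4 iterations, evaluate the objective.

L′(u) = 36u
u₁ = -3 − 0.125·(-108) = 10.5
u₂ = 10.5 − 0.125·378 = -36.75
u₃ = -36.75 − 0.125·(-1323) = 128.625
u₄ = 128.625 − 0.125·4630.5 = -450.1875
L(-450.1875) = 3648104.1328125

3648104.1328125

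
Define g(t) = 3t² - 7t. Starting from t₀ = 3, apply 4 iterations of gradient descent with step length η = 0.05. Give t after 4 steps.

1.60685

g′(t) = 6t - 7
t₁ = 3 − 0.05·11 = 2.45
t₂ = 2.45 − 0.05·7.7 = 2.065
t₃ = 2.065 − 0.05·5.39 = 1.7955
t₄ = 1.7955 − 0.05·3.773 = 1.60685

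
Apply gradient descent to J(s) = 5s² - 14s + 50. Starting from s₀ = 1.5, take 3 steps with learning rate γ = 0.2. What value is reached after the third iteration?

J′(s) = 10s - 14
s₁ = 1.5 − 0.2·1 = 1.3
s₂ = 1.3 − 0.2·(-1) = 1.5
s₃ = 1.5 − 0.2·1 = 1.3

1.3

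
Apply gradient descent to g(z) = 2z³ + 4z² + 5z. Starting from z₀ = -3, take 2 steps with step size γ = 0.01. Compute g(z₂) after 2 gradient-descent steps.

-71.31217240926075

g′(z) = 6z² + 8z + 5
Step 1: g′(-3) = 35; z₁ = -3 − 0.01·35 = -3.35
Step 2: g′(-3.35) = 45.535; z₂ = -3.35 − 0.01·45.535 = -3.80535
g(-3.80535) = -71.31217240926075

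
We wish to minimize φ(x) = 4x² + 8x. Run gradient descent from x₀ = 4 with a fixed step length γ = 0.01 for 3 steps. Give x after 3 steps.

2.89344

φ′(x) = 8x + 8
Step 1: φ′(4) = 40; x₁ = 4 − 0.01·40 = 3.6
Step 2: φ′(3.6) = 36.8; x₂ = 3.6 − 0.01·36.8 = 3.232
Step 3: φ′(3.232) = 33.856; x₃ = 3.232 − 0.01·33.856 = 2.89344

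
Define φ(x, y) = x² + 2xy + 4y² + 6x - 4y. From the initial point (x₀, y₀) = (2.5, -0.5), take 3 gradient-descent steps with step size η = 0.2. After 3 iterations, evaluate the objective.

∇φ = (2x + 2y + 6, 2x + 8y - 4)
(x₁, y₁) = (2.5, -0.5) − 0.2·(10, -3) = (0.5, 0.1)
(x₂, y₂) = (0.5, 0.1) − 0.2·(7.2, -2.2) = (-0.94, 0.54)
(x₃, y₃) = (-0.94, 0.54) − 0.2·(5.2, -1.56) = (-1.98, 0.852)
φ(-1.98, 0.852) = -11.837904

-11.837904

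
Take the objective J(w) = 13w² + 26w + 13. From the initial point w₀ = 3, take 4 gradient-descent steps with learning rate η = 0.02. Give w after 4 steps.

J′(w) = 26w + 26
Step 1: J′(3) = 104; w₁ = 3 − 0.02·104 = 0.92
Step 2: J′(0.92) = 49.92; w₂ = 0.92 − 0.02·49.92 = -0.0784
Step 3: J′(-0.0784) = 23.9616; w₃ = -0.0784 − 0.02·23.9616 = -0.557632
Step 4: J′(-0.557632) = 11.501568; w₄ = -0.557632 − 0.02·11.501568 = -0.78766336

-0.78766336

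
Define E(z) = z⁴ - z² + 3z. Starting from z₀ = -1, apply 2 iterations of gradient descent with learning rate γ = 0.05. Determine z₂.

E′(z) = 4z³ - 2z + 3
Step 1: E′(-1) = 1; z₁ = -1 − 0.05·1 = -1.05
Step 2: E′(-1.05) = 0.4695; z₂ = -1.05 − 0.05·0.4695 = -1.073475

-1.073475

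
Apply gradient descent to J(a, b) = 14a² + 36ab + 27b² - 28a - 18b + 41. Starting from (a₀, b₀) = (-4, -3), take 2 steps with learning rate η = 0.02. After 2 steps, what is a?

-1.5232

∇J = (28a + 36b - 28, 36a + 54b - 18)
(a₁, b₁) = (-4, -3) − 0.02·(-248, -324) = (0.96, 3.48)
(a₂, b₂) = (0.96, 3.48) − 0.02·(124.16, 204.48) = (-1.5232, -0.6096)
a = -1.5232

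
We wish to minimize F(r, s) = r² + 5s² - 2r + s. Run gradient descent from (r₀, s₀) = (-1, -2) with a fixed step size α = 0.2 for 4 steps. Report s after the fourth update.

∇F = (2r - 2, 10s + 1)
(r₁, s₁) = (-1, -2) − 0.2·(-4, -19) = (-0.2, 1.8)
(r₂, s₂) = (-0.2, 1.8) − 0.2·(-2.4, 19) = (0.28, -2)
(r₃, s₃) = (0.28, -2) − 0.2·(-1.44, -19) = (0.568, 1.8)
(r₄, s₄) = (0.568, 1.8) − 0.2·(-0.864, 19) = (0.7408, -2)
s = -2

-2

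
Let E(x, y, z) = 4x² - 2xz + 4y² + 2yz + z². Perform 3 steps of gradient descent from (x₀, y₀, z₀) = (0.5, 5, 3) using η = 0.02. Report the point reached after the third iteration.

∇E = (8x - 2z, 8y + 2z, -2x + 2y + 2z)
(x₁, y₁, z₁) = (0.5, 5, 3) − 0.02·(-2, 46, 15) = (0.54, 4.08, 2.7)
(x₂, y₂, z₂) = (0.54, 4.08, 2.7) − 0.02·(-1.08, 38.04, 12.48) = (0.5616, 3.3192, 2.4504)
(x₃, y₃, z₃) = (0.5616, 3.3192, 2.4504) − 0.02·(-0.408, 31.4544, 10.416) = (0.56976, 2.690112, 2.24208)

(0.56976, 2.690112, 2.24208)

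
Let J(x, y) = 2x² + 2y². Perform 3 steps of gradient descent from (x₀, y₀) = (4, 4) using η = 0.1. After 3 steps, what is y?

0.864

∇J = (4x, 4y)
Step 1: at (4, 4), ∇J = (16, 16) → (4, 4) − 0.1·(16, 16) = (2.4, 2.4)
Step 2: at (2.4, 2.4), ∇J = (9.6, 9.6) → (2.4, 2.4) − 0.1·(9.6, 9.6) = (1.44, 1.44)
Step 3: at (1.44, 1.44), ∇J = (5.76, 5.76) → (1.44, 1.44) − 0.1·(5.76, 5.76) = (0.864, 0.864)
y = 0.864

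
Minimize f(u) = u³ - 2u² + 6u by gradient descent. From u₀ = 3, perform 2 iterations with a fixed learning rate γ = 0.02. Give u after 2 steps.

2.267016

f′(u) = 3u² - 4u + 6
u₁ = 3 − 0.02·21 = 2.58
u₂ = 2.58 − 0.02·15.6492 = 2.267016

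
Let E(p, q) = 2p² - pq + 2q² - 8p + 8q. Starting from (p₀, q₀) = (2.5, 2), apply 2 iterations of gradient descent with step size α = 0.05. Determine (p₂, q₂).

∇E = (4p - q - 8, -p + 4q + 8)
(p₁, q₁) = (2.5, 2) − 0.05·(0, 13.5) = (2.5, 1.325)
(p₂, q₂) = (2.5, 1.325) − 0.05·(0.675, 10.8) = (2.46625, 0.785)

(2.46625, 0.785)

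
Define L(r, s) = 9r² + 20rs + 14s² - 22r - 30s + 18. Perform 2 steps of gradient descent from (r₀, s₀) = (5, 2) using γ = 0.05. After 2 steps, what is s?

3.62

∇L = (18r + 20s - 22, 20r + 28s - 30)
(r₁, s₁) = (5, 2) − 0.05·(108, 126) = (-0.4, -4.3)
(r₂, s₂) = (-0.4, -4.3) − 0.05·(-115.2, -158.4) = (5.36, 3.62)
s = 3.62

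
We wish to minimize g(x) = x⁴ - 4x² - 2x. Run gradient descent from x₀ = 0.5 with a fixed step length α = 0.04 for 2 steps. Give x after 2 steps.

0.97068032

g′(x) = 4x³ - 8x - 2
Step 1: g′(0.5) = -5.5; x₁ = 0.5 − 0.04·(-5.5) = 0.72
Step 2: g′(0.72) = -6.267008; x₂ = 0.72 − 0.04·(-6.267008) = 0.97068032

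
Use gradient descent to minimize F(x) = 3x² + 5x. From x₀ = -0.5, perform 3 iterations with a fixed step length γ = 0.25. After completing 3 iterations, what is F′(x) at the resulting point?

F′(x) = 6x + 5
Step 1: F′(-0.5) = 2; x₁ = -0.5 − 0.25·2 = -1
Step 2: F′(-1) = -1; x₂ = -1 − 0.25·(-1) = -0.75
Step 3: F′(-0.75) = 0.5; x₃ = -0.75 − 0.25·0.5 = -0.875
F′(x) at (-0.875) = -0.25

-0.25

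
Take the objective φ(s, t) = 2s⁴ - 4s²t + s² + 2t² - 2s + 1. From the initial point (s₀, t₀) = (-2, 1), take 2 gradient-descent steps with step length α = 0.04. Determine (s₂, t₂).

(0.30166528, 1.247296)

∇φ = (8s³ - 8st + 2s - 2, -4s² + 4t)
(s₁, t₁) = (-2, 1) − 0.04·(-54, -12) = (0.16, 1.48)
(s₂, t₂) = (0.16, 1.48) − 0.04·(-3.541632, 5.8176) = (0.30166528, 1.247296)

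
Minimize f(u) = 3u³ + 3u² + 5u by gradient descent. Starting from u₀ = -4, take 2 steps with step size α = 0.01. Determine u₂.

f′(u) = 9u² + 6u + 5
u₁ = -4 − 0.01·125 = -5.25
u₂ = -5.25 − 0.01·221.5625 = -7.465625

-7.465625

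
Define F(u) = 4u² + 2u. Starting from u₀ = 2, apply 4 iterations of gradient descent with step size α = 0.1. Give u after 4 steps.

-0.2464

F′(u) = 8u + 2
u₁ = 2 − 0.1·18 = 0.2
u₂ = 0.2 − 0.1·3.6 = -0.16
u₃ = -0.16 − 0.1·0.72 = -0.232
u₄ = -0.232 − 0.1·0.144 = -0.2464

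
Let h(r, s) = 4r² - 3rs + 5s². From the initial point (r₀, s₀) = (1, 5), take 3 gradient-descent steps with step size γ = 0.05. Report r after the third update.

∇h = (8r - 3s, -3r + 10s)
(r₁, s₁) = (1, 5) − 0.05·(-7, 47) = (1.35, 2.65)
(r₂, s₂) = (1.35, 2.65) − 0.05·(2.85, 22.45) = (1.2075, 1.5275)
(r₃, s₃) = (1.2075, 1.5275) − 0.05·(5.0775, 11.6525) = (0.953625, 0.944875)
r = 0.953625

0.953625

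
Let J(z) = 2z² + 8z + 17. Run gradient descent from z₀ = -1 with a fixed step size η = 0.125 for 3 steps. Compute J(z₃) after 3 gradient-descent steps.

J′(z) = 4z + 8
z₁ = -1 − 0.125·4 = -1.5
z₂ = -1.5 − 0.125·2 = -1.75
z₃ = -1.75 − 0.125·1 = -1.875
J(-1.875) = 9.03125

9.03125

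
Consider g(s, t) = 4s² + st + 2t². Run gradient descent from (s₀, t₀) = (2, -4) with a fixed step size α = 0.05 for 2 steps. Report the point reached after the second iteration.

(1.005, -2.71)

∇g = (8s + t, s + 4t)
(s₁, t₁) = (2, -4) − 0.05·(12, -14) = (1.4, -3.3)
(s₂, t₂) = (1.4, -3.3) − 0.05·(7.9, -11.8) = (1.005, -2.71)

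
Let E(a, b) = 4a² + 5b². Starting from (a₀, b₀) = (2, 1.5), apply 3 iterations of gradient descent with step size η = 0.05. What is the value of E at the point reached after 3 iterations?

∇E = (8a, 10b)
(a₁, b₁) = (2, 1.5) − 0.05·(16, 15) = (1.2, 0.75)
(a₂, b₂) = (1.2, 0.75) − 0.05·(9.6, 7.5) = (0.72, 0.375)
(a₃, b₃) = (0.72, 0.375) − 0.05·(5.76, 3.75) = (0.432, 0.1875)
E(0.432, 0.1875) = 0.92227725

0.92227725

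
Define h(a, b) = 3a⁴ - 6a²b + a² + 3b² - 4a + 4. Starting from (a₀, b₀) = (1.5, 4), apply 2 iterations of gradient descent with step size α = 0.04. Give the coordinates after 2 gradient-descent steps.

∇h = (12a³ - 12ab + 2a - 4, -6a² + 6b)
Step 1: at (1.5, 4), ∇h = (-32.5, 10.5) → (1.5, 4) − 0.04·(-32.5, 10.5) = (2.8, 3.58)
Step 2: at (2.8, 3.58), ∇h = (144.736, -25.56) → (2.8, 3.58) − 0.04·(144.736, -25.56) = (-2.98944, 4.6024)

(-2.98944, 4.6024)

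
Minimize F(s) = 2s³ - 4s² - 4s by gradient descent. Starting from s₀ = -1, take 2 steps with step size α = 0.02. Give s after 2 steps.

-1.4848

F′(s) = 6s² - 8s - 4
s₁ = -1 − 0.02·10 = -1.2
s₂ = -1.2 − 0.02·14.24 = -1.4848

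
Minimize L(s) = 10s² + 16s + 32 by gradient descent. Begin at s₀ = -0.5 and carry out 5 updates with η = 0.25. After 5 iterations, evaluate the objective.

L′(s) = 20s + 16
Step 1: L′(-0.5) = 6; s₁ = -0.5 − 0.25·6 = -2
Step 2: L′(-2) = -24; s₂ = -2 − 0.25·(-24) = 4
Step 3: L′(4) = 96; s₃ = 4 − 0.25·96 = -20
Step 4: L′(-20) = -384; s₄ = -20 − 0.25·(-384) = 76
Step 5: L′(76) = 1536; s₅ = 76 − 0.25·1536 = -308
L(-308) = 943744

943744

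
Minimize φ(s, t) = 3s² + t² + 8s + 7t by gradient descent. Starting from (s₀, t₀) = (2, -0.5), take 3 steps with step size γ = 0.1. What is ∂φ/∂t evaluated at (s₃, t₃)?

3.072

∇φ = (6s + 8, 2t + 7)
(s₁, t₁) = (2, -0.5) − 0.1·(20, 6) = (0, -1.1)
(s₂, t₂) = (0, -1.1) − 0.1·(8, 4.8) = (-0.8, -1.58)
(s₃, t₃) = (-0.8, -1.58) − 0.1·(3.2, 3.84) = (-1.12, -1.964)
∂φ/∂t at (-1.12, -1.964) = 3.072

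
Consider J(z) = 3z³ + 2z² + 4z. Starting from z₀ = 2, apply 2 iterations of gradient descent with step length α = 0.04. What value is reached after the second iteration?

J′(z) = 9z² + 4z + 4
z₁ = 2 − 0.04·48 = 0.08
z₂ = 0.08 − 0.04·4.3776 = -0.095104

-0.095104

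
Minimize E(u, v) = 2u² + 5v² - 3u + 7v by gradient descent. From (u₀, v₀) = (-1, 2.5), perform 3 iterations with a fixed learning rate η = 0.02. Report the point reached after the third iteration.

(-0.612704, 0.9384)

∇E = (4u - 3, 10v + 7)
(u₁, v₁) = (-1, 2.5) − 0.02·(-7, 32) = (-0.86, 1.86)
(u₂, v₂) = (-0.86, 1.86) − 0.02·(-6.44, 25.6) = (-0.7312, 1.348)
(u₃, v₃) = (-0.7312, 1.348) − 0.02·(-5.9248, 20.48) = (-0.612704, 0.9384)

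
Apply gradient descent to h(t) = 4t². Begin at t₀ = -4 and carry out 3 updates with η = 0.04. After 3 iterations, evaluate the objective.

6.327518887936

h′(t) = 8t
t₁ = -4 − 0.04·(-32) = -2.72
t₂ = -2.72 − 0.04·(-21.76) = -1.8496
t₃ = -1.8496 − 0.04·(-14.7968) = -1.257728
h(-1.257728) = 6.327518887936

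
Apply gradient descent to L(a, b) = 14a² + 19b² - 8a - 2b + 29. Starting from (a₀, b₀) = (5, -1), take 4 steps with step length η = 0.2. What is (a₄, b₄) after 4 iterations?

(2111.0864, -1997.288)

∇L = (28a - 8, 38b - 2)
(a₁, b₁) = (5, -1) − 0.2·(132, -40) = (-21.4, 7)
(a₂, b₂) = (-21.4, 7) − 0.2·(-607.2, 264) = (100.04, -45.8)
(a₃, b₃) = (100.04, -45.8) − 0.2·(2793.12, -1742.4) = (-458.584, 302.68)
(a₄, b₄) = (-458.584, 302.68) − 0.2·(-12848.352, 11499.84) = (2111.0864, -1997.288)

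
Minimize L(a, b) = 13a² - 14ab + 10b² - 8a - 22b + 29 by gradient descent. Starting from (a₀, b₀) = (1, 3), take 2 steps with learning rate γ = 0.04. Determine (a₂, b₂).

(1.384, 2.3856)

∇L = (26a - 14b - 8, -14a + 20b - 22)
(a₁, b₁) = (1, 3) − 0.04·(-24, 24) = (1.96, 2.04)
(a₂, b₂) = (1.96, 2.04) − 0.04·(14.4, -8.64) = (1.384, 2.3856)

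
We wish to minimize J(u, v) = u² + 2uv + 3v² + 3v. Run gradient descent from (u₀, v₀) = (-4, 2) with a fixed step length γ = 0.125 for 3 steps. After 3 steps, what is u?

∇J = (2u + 2v, 2u + 6v + 3)
Step 1: at (-4, 2), ∇J = (-4, 7) → (-4, 2) − 0.125·(-4, 7) = (-3.5, 1.125)
Step 2: at (-3.5, 1.125), ∇J = (-4.75, 2.75) → (-3.5, 1.125) − 0.125·(-4.75, 2.75) = (-2.90625, 0.78125)
Step 3: at (-2.90625, 0.78125), ∇J = (-4.25, 1.875) → (-2.90625, 0.78125) − 0.125·(-4.25, 1.875) = (-2.375, 0.546875)
u = -2.375

-2.375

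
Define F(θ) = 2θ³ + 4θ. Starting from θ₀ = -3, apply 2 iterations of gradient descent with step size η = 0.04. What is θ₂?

F′(θ) = 6θ² + 4
θ₁ = -3 − 0.04·58 = -5.32
θ₂ = -5.32 − 0.04·173.8144 = -12.272576

-12.272576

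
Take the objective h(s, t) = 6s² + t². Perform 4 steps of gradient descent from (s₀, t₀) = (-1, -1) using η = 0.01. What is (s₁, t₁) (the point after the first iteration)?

(-0.88, -0.98)

∇h = (12s, 2t)
Step 1: at (-1, -1), ∇h = (-12, -2) → (-1, -1) − 0.01·(-12, -2) = (-0.88, -0.98)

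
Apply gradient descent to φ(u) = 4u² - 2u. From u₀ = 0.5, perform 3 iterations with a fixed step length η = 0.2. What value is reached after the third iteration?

φ′(u) = 8u - 2
u₁ = 0.5 − 0.2·2 = 0.1
u₂ = 0.1 − 0.2·(-1.2) = 0.34
u₃ = 0.34 − 0.2·0.72 = 0.196

0.196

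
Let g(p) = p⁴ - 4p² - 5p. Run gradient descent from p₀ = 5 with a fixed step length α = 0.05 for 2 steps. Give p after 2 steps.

1093.871875

g′(p) = 4p³ - 8p - 5
Step 1: g′(5) = 455; p₁ = 5 − 0.05·455 = -17.75
Step 2: g′(-17.75) = -22232.4375; p₂ = -17.75 − 0.05·(-22232.4375) = 1093.871875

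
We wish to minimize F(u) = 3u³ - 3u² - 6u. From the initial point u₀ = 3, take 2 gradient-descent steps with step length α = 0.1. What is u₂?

-10.281

F′(u) = 9u² - 6u - 6
u₁ = 3 − 0.1·57 = -2.7
u₂ = -2.7 − 0.1·75.81 = -10.281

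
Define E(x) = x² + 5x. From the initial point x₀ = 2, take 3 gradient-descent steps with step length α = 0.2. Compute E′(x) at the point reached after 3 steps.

E′(x) = 2x + 5
x₁ = 2 − 0.2·9 = 0.2
x₂ = 0.2 − 0.2·5.4 = -0.88
x₃ = -0.88 − 0.2·3.24 = -1.528
E′(x) at (-1.528) = 1.944

1.944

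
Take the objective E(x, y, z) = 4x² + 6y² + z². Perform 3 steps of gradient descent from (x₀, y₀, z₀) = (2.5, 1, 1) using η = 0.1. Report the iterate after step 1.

(0.5, -0.2, 0.8)

∇E = (8x, 12y, 2z)
Step 1: at (2.5, 1, 1), ∇E = (20, 12, 2) → (2.5, 1, 1) − 0.1·(20, 12, 2) = (0.5, -0.2, 0.8)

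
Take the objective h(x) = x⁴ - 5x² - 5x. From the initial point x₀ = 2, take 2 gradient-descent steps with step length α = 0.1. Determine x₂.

2.2212

h′(x) = 4x³ - 10x - 5
Step 1: h′(2) = 7; x₁ = 2 − 0.1·7 = 1.3
Step 2: h′(1.3) = -9.212; x₂ = 1.3 − 0.1·(-9.212) = 2.2212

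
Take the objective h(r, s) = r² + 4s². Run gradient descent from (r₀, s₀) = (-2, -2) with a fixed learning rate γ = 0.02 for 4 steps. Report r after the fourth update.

∇h = (2r, 8s)
Step 1: at (-2, -2), ∇h = (-4, -16) → (-2, -2) − 0.02·(-4, -16) = (-1.92, -1.68)
Step 2: at (-1.92, -1.68), ∇h = (-3.84, -13.44) → (-1.92, -1.68) − 0.02·(-3.84, -13.44) = (-1.8432, -1.4112)
Step 3: at (-1.8432, -1.4112), ∇h = (-3.6864, -11.2896) → (-1.8432, -1.4112) − 0.02·(-3.6864, -11.2896) = (-1.769472, -1.185408)
Step 4: at (-1.769472, -1.185408), ∇h = (-3.538944, -9.483264) → (-1.769472, -1.185408) − 0.02·(-3.538944, -9.483264) = (-1.69869312, -0.99574272)
r = -1.69869312

-1.69869312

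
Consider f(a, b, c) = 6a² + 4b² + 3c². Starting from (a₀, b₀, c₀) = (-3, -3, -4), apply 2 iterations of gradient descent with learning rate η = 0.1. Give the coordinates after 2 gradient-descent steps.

(-0.12, -0.12, -0.64)

∇f = (12a, 8b, 6c)
Step 1: at (-3, -3, -4), ∇f = (-36, -24, -24) → (-3, -3, -4) − 0.1·(-36, -24, -24) = (0.6, -0.6, -1.6)
Step 2: at (0.6, -0.6, -1.6), ∇f = (7.2, -4.8, -9.6) → (0.6, -0.6, -1.6) − 0.1·(7.2, -4.8, -9.6) = (-0.12, -0.12, -0.64)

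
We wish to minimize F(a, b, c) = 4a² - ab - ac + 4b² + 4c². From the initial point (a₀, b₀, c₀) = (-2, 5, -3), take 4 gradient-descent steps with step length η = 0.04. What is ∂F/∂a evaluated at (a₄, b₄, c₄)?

-2.99549184

∇F = (8a - b - c, -a + 8b, -a + 8c)
Step 1: at (-2, 5, -3), ∇F = (-18, 42, -22) → (-2, 5, -3) − 0.04·(-18, 42, -22) = (-1.28, 3.32, -2.12)
Step 2: at (-1.28, 3.32, -2.12), ∇F = (-11.44, 27.84, -15.68) → (-1.28, 3.32, -2.12) − 0.04·(-11.44, 27.84, -15.68) = (-0.8224, 2.2064, -1.4928)
Step 3: at (-0.8224, 2.2064, -1.4928), ∇F = (-7.2928, 18.4736, -11.12) → (-0.8224, 2.2064, -1.4928) − 0.04·(-7.2928, 18.4736, -11.12) = (-0.530688, 1.467456, -1.048)
Step 4: at (-0.530688, 1.467456, -1.048), ∇F = (-4.66496, 12.270336, -7.853312) → (-0.530688, 1.467456, -1.048) − 0.04·(-4.66496, 12.270336, -7.853312) = (-0.3440896, 0.97664256, -0.73386752)
∂F/∂a at (-0.3440896, 0.97664256, -0.73386752) = -2.99549184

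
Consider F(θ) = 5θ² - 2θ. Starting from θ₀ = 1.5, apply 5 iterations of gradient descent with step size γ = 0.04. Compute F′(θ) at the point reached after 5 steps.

F′(θ) = 10θ - 2
θ₁ = 1.5 − 0.04·13 = 0.98
θ₂ = 0.98 − 0.04·7.8 = 0.668
θ₃ = 0.668 − 0.04·4.68 = 0.4808
θ₄ = 0.4808 − 0.04·2.808 = 0.36848
θ₅ = 0.36848 − 0.04·1.6848 = 0.301088
F′(θ) at (0.301088) = 1.01088

1.01088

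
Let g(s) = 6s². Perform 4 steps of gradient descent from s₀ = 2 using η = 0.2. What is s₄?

g′(s) = 12s
Step 1: g′(2) = 24; s₁ = 2 − 0.2·24 = -2.8
Step 2: g′(-2.8) = -33.6; s₂ = -2.8 − 0.2·(-33.6) = 3.92
Step 3: g′(3.92) = 47.04; s₃ = 3.92 − 0.2·47.04 = -5.488
Step 4: g′(-5.488) = -65.856; s₄ = -5.488 − 0.2·(-65.856) = 7.6832

7.6832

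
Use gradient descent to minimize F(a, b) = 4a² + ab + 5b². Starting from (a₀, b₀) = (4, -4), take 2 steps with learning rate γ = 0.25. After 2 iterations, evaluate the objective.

228.25

∇F = (8a + b, a + 10b)
(a₁, b₁) = (4, -4) − 0.25·(28, -36) = (-3, 5)
(a₂, b₂) = (-3, 5) − 0.25·(-19, 47) = (1.75, -6.75)
F(1.75, -6.75) = 228.25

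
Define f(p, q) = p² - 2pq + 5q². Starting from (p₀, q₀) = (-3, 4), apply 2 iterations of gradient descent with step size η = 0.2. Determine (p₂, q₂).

(-2.2, 5.12)

∇f = (2p - 2q, -2p + 10q)
(p₁, q₁) = (-3, 4) − 0.2·(-14, 46) = (-0.2, -5.2)
(p₂, q₂) = (-0.2, -5.2) − 0.2·(10, -51.6) = (-2.2, 5.12)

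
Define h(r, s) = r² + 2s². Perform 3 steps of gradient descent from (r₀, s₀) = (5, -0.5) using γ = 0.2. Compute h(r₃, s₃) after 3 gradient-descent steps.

1.166432

∇h = (2r, 4s)
(r₁, s₁) = (5, -0.5) − 0.2·(10, -2) = (3, -0.1)
(r₂, s₂) = (3, -0.1) − 0.2·(6, -0.4) = (1.8, -0.02)
(r₃, s₃) = (1.8, -0.02) − 0.2·(3.6, -0.08) = (1.08, -0.004)
h(1.08, -0.004) = 1.166432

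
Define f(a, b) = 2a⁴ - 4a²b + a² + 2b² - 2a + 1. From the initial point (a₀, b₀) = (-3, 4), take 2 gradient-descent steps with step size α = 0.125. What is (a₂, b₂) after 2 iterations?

∇f = (8a³ - 8ab + 2a - 2, -4a² + 4b)
(a₁, b₁) = (-3, 4) − 0.125·(-128, -20) = (13, 6.5)
(a₂, b₂) = (13, 6.5) − 0.125·(16924, -650) = (-2102.5, 87.75)

(-2102.5, 87.75)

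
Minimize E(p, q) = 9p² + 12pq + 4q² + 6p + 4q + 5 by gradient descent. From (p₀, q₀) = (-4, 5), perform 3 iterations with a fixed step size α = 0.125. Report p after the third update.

∇E = (18p + 12q + 6, 12p + 8q + 4)
Step 1: at (-4, 5), ∇E = (-6, -4) → (-4, 5) − 0.125·(-6, -4) = (-3.25, 5.5)
Step 2: at (-3.25, 5.5), ∇E = (13.5, 9) → (-3.25, 5.5) − 0.125·(13.5, 9) = (-4.9375, 4.375)
Step 3: at (-4.9375, 4.375), ∇E = (-30.375, -20.25) → (-4.9375, 4.375) − 0.125·(-30.375, -20.25) = (-1.140625, 6.90625)
p = -1.140625

-1.140625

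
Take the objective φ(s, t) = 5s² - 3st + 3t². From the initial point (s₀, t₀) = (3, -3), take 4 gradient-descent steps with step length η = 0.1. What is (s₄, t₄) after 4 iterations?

∇φ = (10s - 3t, -3s + 6t)
(s₁, t₁) = (3, -3) − 0.1·(39, -27) = (-0.9, -0.3)
(s₂, t₂) = (-0.9, -0.3) − 0.1·(-8.1, 0.9) = (-0.09, -0.39)
(s₃, t₃) = (-0.09, -0.39) − 0.1·(0.27, -2.07) = (-0.117, -0.183)
(s₄, t₄) = (-0.117, -0.183) − 0.1·(-0.621, -0.747) = (-0.0549, -0.1083)

(-0.0549, -0.1083)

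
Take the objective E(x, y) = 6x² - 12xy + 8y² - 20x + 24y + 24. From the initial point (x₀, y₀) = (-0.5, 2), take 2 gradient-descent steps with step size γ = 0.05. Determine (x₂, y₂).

∇E = (12x - 12y - 20, -12x + 16y + 24)
Step 1: at (-0.5, 2), ∇E = (-50, 62) → (-0.5, 2) − 0.05·(-50, 62) = (2, -1.1)
Step 2: at (2, -1.1), ∇E = (17.2, -17.6) → (2, -1.1) − 0.05·(17.2, -17.6) = (1.14, -0.22)

(1.14, -0.22)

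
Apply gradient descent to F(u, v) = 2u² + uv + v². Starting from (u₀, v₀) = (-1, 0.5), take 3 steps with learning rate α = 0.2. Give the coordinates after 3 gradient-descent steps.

(-0.104, 0.248)

∇F = (4u + v, u + 2v)
Step 1: at (-1, 0.5), ∇F = (-3.5, 0) → (-1, 0.5) − 0.2·(-3.5, 0) = (-0.3, 0.5)
Step 2: at (-0.3, 0.5), ∇F = (-0.7, 0.7) → (-0.3, 0.5) − 0.2·(-0.7, 0.7) = (-0.16, 0.36)
Step 3: at (-0.16, 0.36), ∇F = (-0.28, 0.56) → (-0.16, 0.36) − 0.2·(-0.28, 0.56) = (-0.104, 0.248)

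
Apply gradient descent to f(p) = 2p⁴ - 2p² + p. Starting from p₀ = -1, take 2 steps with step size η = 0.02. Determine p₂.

f′(p) = 8p³ - 4p + 1
p₁ = -1 − 0.02·(-3) = -0.94
p₂ = -0.94 − 0.02·(-1.884672) = -0.90230656

-0.90230656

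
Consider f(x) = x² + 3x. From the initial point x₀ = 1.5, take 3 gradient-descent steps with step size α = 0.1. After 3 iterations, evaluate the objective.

f′(x) = 2x + 3
Step 1: f′(1.5) = 6; x₁ = 1.5 − 0.1·6 = 0.9
Step 2: f′(0.9) = 4.8; x₂ = 0.9 − 0.1·4.8 = 0.42
Step 3: f′(0.42) = 3.84; x₃ = 0.42 − 0.1·3.84 = 0.036
f(0.036) = 0.109296

0.109296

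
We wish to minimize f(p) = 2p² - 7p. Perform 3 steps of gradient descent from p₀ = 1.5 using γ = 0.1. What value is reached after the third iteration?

f′(p) = 4p - 7
p₁ = 1.5 − 0.1·(-1) = 1.6
p₂ = 1.6 − 0.1·(-0.6) = 1.66
p₃ = 1.66 − 0.1·(-0.36) = 1.696

1.696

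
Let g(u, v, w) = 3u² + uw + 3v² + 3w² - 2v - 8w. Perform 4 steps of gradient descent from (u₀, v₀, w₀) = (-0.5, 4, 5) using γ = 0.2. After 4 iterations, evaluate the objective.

∇g = (6u + w, 6v - 2, u + 6w - 8)
(u₁, v₁, w₁) = (-0.5, 4, 5) − 0.2·(2, 22, 21.5) = (-0.9, -0.4, 0.7)
(u₂, v₂, w₂) = (-0.9, -0.4, 0.7) − 0.2·(-4.7, -4.4, -4.7) = (0.04, 0.48, 1.64)
(u₃, v₃, w₃) = (0.04, 0.48, 1.64) − 0.2·(1.88, 0.88, 1.88) = (-0.336, 0.304, 1.264)
(u₄, v₄, w₄) = (-0.336, 0.304, 1.264) − 0.2·(-0.752, -0.176, -0.752) = (-0.1856, 0.3392, 1.4144)
g(-0.1856, 0.3392, 1.4144) = -5.80601856

-5.80601856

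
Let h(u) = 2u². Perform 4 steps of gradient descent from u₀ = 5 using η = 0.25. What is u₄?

h′(u) = 4u
u₁ = 5 − 0.25·20 = 0
u₂ = 0 − 0.25·0 = 0
u₃ = 0 − 0.25·0 = 0
u₄ = 0 − 0.25·0 = 0

0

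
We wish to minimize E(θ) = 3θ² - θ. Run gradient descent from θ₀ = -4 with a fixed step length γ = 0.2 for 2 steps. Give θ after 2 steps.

0

E′(θ) = 6θ - 1
Step 1: E′(-4) = -25; θ₁ = -4 − 0.2·(-25) = 1
Step 2: E′(1) = 5; θ₂ = 1 − 0.2·5 = 0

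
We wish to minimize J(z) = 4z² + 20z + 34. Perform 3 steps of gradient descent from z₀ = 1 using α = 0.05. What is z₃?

-1.744

J′(z) = 8z + 20
Step 1: J′(1) = 28; z₁ = 1 − 0.05·28 = -0.4
Step 2: J′(-0.4) = 16.8; z₂ = -0.4 − 0.05·16.8 = -1.24
Step 3: J′(-1.24) = 10.08; z₃ = -1.24 − 0.05·10.08 = -1.744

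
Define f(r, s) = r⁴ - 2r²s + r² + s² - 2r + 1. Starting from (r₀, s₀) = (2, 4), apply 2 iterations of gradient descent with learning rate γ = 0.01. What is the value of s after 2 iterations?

3.998408

∇f = (4r³ - 4rs + 2r - 2, -2r² + 2s)
Step 1: at (2, 4), ∇f = (2, 0) → (2, 4) − 0.01·(2, 0) = (1.98, 4)
Step 2: at (1.98, 4), ∇f = (1.329568, 0.1592) → (1.98, 4) − 0.01·(1.329568, 0.1592) = (1.96670432, 3.998408)
s = 3.998408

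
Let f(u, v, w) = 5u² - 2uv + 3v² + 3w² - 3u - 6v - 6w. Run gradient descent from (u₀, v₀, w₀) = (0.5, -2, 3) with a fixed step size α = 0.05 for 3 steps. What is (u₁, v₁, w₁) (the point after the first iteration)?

∇f = (10u - 2v - 3, -2u + 6v - 6, 6w - 6)
(u₁, v₁, w₁) = (0.5, -2, 3) − 0.05·(6, -19, 12) = (0.2, -1.05, 2.4)

(0.2, -1.05, 2.4)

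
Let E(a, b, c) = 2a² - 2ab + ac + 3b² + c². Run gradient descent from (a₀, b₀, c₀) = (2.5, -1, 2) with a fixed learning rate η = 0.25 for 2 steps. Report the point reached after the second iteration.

(0.78125, -1.375, 0.4375)

∇E = (4a - 2b + c, -2a + 6b, a + 2c)
Step 1: at (2.5, -1, 2), ∇E = (14, -11, 6.5) → (2.5, -1, 2) − 0.25·(14, -11, 6.5) = (-1, 1.75, 0.375)
Step 2: at (-1, 1.75, 0.375), ∇E = (-7.125, 12.5, -0.25) → (-1, 1.75, 0.375) − 0.25·(-7.125, 12.5, -0.25) = (0.78125, -1.375, 0.4375)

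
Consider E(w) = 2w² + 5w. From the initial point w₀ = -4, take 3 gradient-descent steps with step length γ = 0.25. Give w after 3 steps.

-1.25

E′(w) = 4w + 5
w₁ = -4 − 0.25·(-11) = -1.25
w₂ = -1.25 − 0.25·0 = -1.25
w₃ = -1.25 − 0.25·0 = -1.25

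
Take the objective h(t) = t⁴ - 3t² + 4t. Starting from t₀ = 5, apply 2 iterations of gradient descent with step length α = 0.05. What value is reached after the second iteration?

h′(t) = 4t³ - 6t + 4
t₁ = 5 − 0.05·474 = -18.7
t₂ = -18.7 − 0.05·(-26040.612) = 1283.3306

1283.3306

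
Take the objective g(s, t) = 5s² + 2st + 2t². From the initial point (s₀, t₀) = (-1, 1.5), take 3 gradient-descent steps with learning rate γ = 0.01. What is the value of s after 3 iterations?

-0.807984

∇g = (10s + 2t, 2s + 4t)
(s₁, t₁) = (-1, 1.5) − 0.01·(-7, 4) = (-0.93, 1.46)
(s₂, t₂) = (-0.93, 1.46) − 0.01·(-6.38, 3.98) = (-0.8662, 1.4202)
(s₃, t₃) = (-0.8662, 1.4202) − 0.01·(-5.8216, 3.9484) = (-0.807984, 1.380716)
s = -0.807984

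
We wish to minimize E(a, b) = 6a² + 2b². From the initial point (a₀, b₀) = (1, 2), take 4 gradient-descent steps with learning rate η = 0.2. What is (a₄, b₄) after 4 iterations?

∇E = (12a, 4b)
Step 1: at (1, 2), ∇E = (12, 8) → (1, 2) − 0.2·(12, 8) = (-1.4, 0.4)
Step 2: at (-1.4, 0.4), ∇E = (-16.8, 1.6) → (-1.4, 0.4) − 0.2·(-16.8, 1.6) = (1.96, 0.08)
Step 3: at (1.96, 0.08), ∇E = (23.52, 0.32) → (1.96, 0.08) − 0.2·(23.52, 0.32) = (-2.744, 0.016)
Step 4: at (-2.744, 0.016), ∇E = (-32.928, 0.064) → (-2.744, 0.016) − 0.2·(-32.928, 0.064) = (3.8416, 0.0032)

(3.8416, 0.0032)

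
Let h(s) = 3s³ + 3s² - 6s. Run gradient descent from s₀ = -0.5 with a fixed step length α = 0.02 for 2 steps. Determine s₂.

h′(s) = 9s² + 6s - 6
s₁ = -0.5 − 0.02·(-6.75) = -0.365
s₂ = -0.365 − 0.02·(-6.990975) = -0.2251805

-0.2251805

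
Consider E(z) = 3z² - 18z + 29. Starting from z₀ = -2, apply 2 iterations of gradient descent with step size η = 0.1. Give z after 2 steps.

E′(z) = 6z - 18
z₁ = -2 − 0.1·(-30) = 1
z₂ = 1 − 0.1·(-12) = 2.2

2.2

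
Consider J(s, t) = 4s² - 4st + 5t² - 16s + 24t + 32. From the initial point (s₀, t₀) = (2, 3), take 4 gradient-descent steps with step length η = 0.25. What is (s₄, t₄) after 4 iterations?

(-54.375, 68.9375)

∇J = (8s - 4t - 16, -4s + 10t + 24)
(s₁, t₁) = (2, 3) − 0.25·(-12, 46) = (5, -8.5)
(s₂, t₂) = (5, -8.5) − 0.25·(58, -81) = (-9.5, 11.75)
(s₃, t₃) = (-9.5, 11.75) − 0.25·(-139, 179.5) = (25.25, -33.125)
(s₄, t₄) = (25.25, -33.125) − 0.25·(318.5, -408.25) = (-54.375, 68.9375)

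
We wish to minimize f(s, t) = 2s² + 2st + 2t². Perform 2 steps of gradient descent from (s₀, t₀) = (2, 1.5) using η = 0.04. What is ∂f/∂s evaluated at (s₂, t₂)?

6.488

∇f = (4s + 2t, 2s + 4t)
(s₁, t₁) = (2, 1.5) − 0.04·(11, 10) = (1.56, 1.1)
(s₂, t₂) = (1.56, 1.1) − 0.04·(8.44, 7.52) = (1.2224, 0.7992)
∂f/∂s at (1.2224, 0.7992) = 6.488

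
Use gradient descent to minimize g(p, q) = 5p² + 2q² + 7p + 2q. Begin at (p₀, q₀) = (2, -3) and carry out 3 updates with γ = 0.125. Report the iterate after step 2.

∇g = (10p + 7, 4q + 2)
(p₁, q₁) = (2, -3) − 0.125·(27, -10) = (-1.375, -1.75)
(p₂, q₂) = (-1.375, -1.75) − 0.125·(-6.75, -5) = (-0.53125, -1.125)

(-0.53125, -1.125)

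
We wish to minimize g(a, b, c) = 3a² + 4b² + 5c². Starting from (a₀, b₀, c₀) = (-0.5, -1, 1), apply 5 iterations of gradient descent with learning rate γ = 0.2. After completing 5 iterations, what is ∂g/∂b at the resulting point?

∇g = (6a, 8b, 10c)
Step 1: at (-0.5, -1, 1), ∇g = (-3, -8, 10) → (-0.5, -1, 1) − 0.2·(-3, -8, 10) = (0.1, 0.6, -1)
Step 2: at (0.1, 0.6, -1), ∇g = (0.6, 4.8, -10) → (0.1, 0.6, -1) − 0.2·(0.6, 4.8, -10) = (-0.02, -0.36, 1)
Step 3: at (-0.02, -0.36, 1), ∇g = (-0.12, -2.88, 10) → (-0.02, -0.36, 1) − 0.2·(-0.12, -2.88, 10) = (0.004, 0.216, -1)
Step 4: at (0.004, 0.216, -1), ∇g = (0.024, 1.728, -10) → (0.004, 0.216, -1) − 0.2·(0.024, 1.728, -10) = (-0.0008, -0.1296, 1)
Step 5: at (-0.0008, -0.1296, 1), ∇g = (-0.0048, -1.0368, 10) → (-0.0008, -0.1296, 1) − 0.2·(-0.0048, -1.0368, 10) = (0.00016, 0.07776, -1)
∂g/∂b at (0.00016, 0.07776, -1) = 0.62208

0.62208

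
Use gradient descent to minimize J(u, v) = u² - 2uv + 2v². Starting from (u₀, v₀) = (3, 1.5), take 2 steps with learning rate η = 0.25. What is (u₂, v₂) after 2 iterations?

(1.875, 1.125)

∇J = (2u - 2v, -2u + 4v)
(u₁, v₁) = (3, 1.5) − 0.25·(3, 0) = (2.25, 1.5)
(u₂, v₂) = (2.25, 1.5) − 0.25·(1.5, 1.5) = (1.875, 1.125)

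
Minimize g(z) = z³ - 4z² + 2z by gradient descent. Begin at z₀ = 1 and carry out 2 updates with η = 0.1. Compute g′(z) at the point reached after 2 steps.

-3.063933

g′(z) = 3z² - 8z + 2
z₁ = 1 − 0.1·(-3) = 1.3
z₂ = 1.3 − 0.1·(-3.33) = 1.633
g′(z) at (1.633) = -3.063933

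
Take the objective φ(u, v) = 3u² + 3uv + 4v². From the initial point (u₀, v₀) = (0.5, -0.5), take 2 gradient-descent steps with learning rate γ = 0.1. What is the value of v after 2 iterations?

∇φ = (6u + 3v, 3u + 8v)
Step 1: at (0.5, -0.5), ∇φ = (1.5, -2.5) → (0.5, -0.5) − 0.1·(1.5, -2.5) = (0.35, -0.25)
Step 2: at (0.35, -0.25), ∇φ = (1.35, -0.95) → (0.35, -0.25) − 0.1·(1.35, -0.95) = (0.215, -0.155)
v = -0.155

-0.155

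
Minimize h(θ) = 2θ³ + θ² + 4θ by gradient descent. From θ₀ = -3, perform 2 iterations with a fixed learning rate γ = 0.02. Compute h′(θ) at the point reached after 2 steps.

h′(θ) = 6θ² + 2θ + 4
θ₁ = -3 − 0.02·52 = -4.04
θ₂ = -4.04 − 0.02·93.8496 = -5.916992
h′(θ) at (-5.916992) = 202.230781968384

202.230781968384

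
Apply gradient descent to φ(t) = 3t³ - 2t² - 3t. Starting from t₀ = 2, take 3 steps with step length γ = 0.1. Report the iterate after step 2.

φ′(t) = 9t² - 4t - 3
Step 1: φ′(2) = 25; t₁ = 2 − 0.1·25 = -0.5
Step 2: φ′(-0.5) = 1.25; t₂ = -0.5 − 0.1·1.25 = -0.625

-0.625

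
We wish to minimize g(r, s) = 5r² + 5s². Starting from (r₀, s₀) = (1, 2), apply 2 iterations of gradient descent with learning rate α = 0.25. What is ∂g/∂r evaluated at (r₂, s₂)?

∇g = (10r, 10s)
Step 1: at (1, 2), ∇g = (10, 20) → (1, 2) − 0.25·(10, 20) = (-1.5, -3)
Step 2: at (-1.5, -3), ∇g = (-15, -30) → (-1.5, -3) − 0.25·(-15, -30) = (2.25, 4.5)
∂g/∂r at (2.25, 4.5) = 22.5

22.5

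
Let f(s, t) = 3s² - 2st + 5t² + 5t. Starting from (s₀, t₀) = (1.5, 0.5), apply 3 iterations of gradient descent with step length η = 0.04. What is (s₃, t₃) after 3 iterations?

(0.697056, -0.111008)

∇f = (6s - 2t, -2s + 10t + 5)
(s₁, t₁) = (1.5, 0.5) − 0.04·(8, 7) = (1.18, 0.22)
(s₂, t₂) = (1.18, 0.22) − 0.04·(6.64, 4.84) = (0.9144, 0.0264)
(s₃, t₃) = (0.9144, 0.0264) − 0.04·(5.4336, 3.4352) = (0.697056, -0.111008)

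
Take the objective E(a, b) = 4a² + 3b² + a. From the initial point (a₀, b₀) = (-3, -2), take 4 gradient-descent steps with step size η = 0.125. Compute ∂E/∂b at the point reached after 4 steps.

∇E = (8a + 1, 6b)
Step 1: at (-3, -2), ∇E = (-23, -12) → (-3, -2) − 0.125·(-23, -12) = (-0.125, -0.5)
Step 2: at (-0.125, -0.5), ∇E = (0, -3) → (-0.125, -0.5) − 0.125·(0, -3) = (-0.125, -0.125)
Step 3: at (-0.125, -0.125), ∇E = (0, -0.75) → (-0.125, -0.125) − 0.125·(0, -0.75) = (-0.125, -0.03125)
Step 4: at (-0.125, -0.03125), ∇E = (0, -0.1875) → (-0.125, -0.03125) − 0.125·(0, -0.1875) = (-0.125, -0.0078125)
∂E/∂b at (-0.125, -0.0078125) = -0.046875

-0.046875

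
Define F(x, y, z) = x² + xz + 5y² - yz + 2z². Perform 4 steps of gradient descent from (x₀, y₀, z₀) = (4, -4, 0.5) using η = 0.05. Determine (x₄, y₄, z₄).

(2.640275, -0.275425, -0.5166625)

∇F = (2x + z, 10y - z, x - y + 4z)
Step 1: at (4, -4, 0.5), ∇F = (8.5, -40.5, 10) → (4, -4, 0.5) − 0.05·(8.5, -40.5, 10) = (3.575, -1.975, 0)
Step 2: at (3.575, -1.975, 0), ∇F = (7.15, -19.75, 5.55) → (3.575, -1.975, 0) − 0.05·(7.15, -19.75, 5.55) = (3.2175, -0.9875, -0.2775)
Step 3: at (3.2175, -0.9875, -0.2775), ∇F = (6.1575, -9.5975, 3.095) → (3.2175, -0.9875, -0.2775) − 0.05·(6.1575, -9.5975, 3.095) = (2.909625, -0.507625, -0.43225)
Step 4: at (2.909625, -0.507625, -0.43225), ∇F = (5.387, -4.644, 1.68825) → (2.909625, -0.507625, -0.43225) − 0.05·(5.387, -4.644, 1.68825) = (2.640275, -0.275425, -0.5166625)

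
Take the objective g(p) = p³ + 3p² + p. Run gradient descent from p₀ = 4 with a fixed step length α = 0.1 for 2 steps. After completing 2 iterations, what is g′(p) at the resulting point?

g′(p) = 3p² + 6p + 1
p₁ = 4 − 0.1·73 = -3.3
p₂ = -3.3 − 0.1·13.87 = -4.687
g′(p) at (-4.687) = 38.781907

38.781907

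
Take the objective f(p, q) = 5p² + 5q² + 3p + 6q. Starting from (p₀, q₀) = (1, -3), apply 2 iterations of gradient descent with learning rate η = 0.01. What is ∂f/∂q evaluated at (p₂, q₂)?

∇f = (10p + 3, 10q + 6)
Step 1: at (1, -3), ∇f = (13, -24) → (1, -3) − 0.01·(13, -24) = (0.87, -2.76)
Step 2: at (0.87, -2.76), ∇f = (11.7, -21.6) → (0.87, -2.76) − 0.01·(11.7, -21.6) = (0.753, -2.544)
∂f/∂q at (0.753, -2.544) = -19.44

-19.44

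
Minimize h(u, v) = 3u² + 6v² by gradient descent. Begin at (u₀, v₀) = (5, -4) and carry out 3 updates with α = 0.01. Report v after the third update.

-2.725888

∇h = (6u, 12v)
(u₁, v₁) = (5, -4) − 0.01·(30, -48) = (4.7, -3.52)
(u₂, v₂) = (4.7, -3.52) − 0.01·(28.2, -42.24) = (4.418, -3.0976)
(u₃, v₃) = (4.418, -3.0976) − 0.01·(26.508, -37.1712) = (4.15292, -2.725888)
v = -2.725888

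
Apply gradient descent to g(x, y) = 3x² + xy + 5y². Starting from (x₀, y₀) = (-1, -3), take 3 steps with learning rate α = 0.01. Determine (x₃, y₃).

(-0.754671, -2.162425)

∇g = (6x + y, x + 10y)
(x₁, y₁) = (-1, -3) − 0.01·(-9, -31) = (-0.91, -2.69)
(x₂, y₂) = (-0.91, -2.69) − 0.01·(-8.15, -27.81) = (-0.8285, -2.4119)
(x₃, y₃) = (-0.8285, -2.4119) − 0.01·(-7.3829, -24.9475) = (-0.754671, -2.162425)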